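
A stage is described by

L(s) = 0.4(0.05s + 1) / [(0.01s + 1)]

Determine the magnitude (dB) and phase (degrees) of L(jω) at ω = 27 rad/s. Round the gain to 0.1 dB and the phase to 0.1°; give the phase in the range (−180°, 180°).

At ω = 27 rad/s:
zero (1 + j27·0.05) = 1 + j1.35 → |·| ≈ 1.68, ∠ ≈ 53.47°
pole (1 + j27·0.01) = 1 + j0.27 → |·| ≈ 1.0358, ∠ ≈ 15.11°
|L| = 0.4 · 1.68 / (1.0358) ≈ 0.64877
Gain = 20 log₁₀(0.64877) ≈ -3.76 dB
∠L = (53.47°) − (15.11°) = 38.36°

-3.8 dB, 38.4°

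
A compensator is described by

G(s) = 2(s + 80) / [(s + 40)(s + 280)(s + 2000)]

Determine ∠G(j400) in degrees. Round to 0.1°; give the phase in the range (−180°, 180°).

-71.9°

At s = jω = j400:
zero (s+80): 80 + j400 → |·| = √(80²+400²) = √166400 ≈ 407.92, ∠ = arctan(400/80) ≈ 78.69°
pole (s+40): 40 + j400 → |·| = √(40²+400²) = √161600 ≈ 402, ∠ = arctan(400/40) ≈ 84.29°
pole (s+280): 280 + j400 → |·| = √(280²+400²) = √238400 ≈ 488.26, ∠ = arctan(400/280) ≈ 55.01°
pole (s+2000): 2000 + j400 → |·| = √(2000²+400²) = √4160000 ≈ 2039.6, ∠ = arctan(400/2000) ≈ 11.31°
∠G = 78.69° − 150.61° = -71.92°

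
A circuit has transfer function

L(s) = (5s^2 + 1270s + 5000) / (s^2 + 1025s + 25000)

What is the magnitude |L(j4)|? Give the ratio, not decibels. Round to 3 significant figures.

0.279

Substitute s = j4:
Numerator: 5(j4)^2 + 1270(j4) + 5000 = 4920 + j5080
Denominator: (j4)^2 + 1025(j4) + 25000 = 24984 + j4100
|N| = √(4920² + 5080²) ≈ 7072, ∠N ≈ 45.92°
|D| = √(24984² + 4100²) ≈ 25318, ∠D ≈ 9.32°
|L| = 7072 / 25318 ≈ 0.27933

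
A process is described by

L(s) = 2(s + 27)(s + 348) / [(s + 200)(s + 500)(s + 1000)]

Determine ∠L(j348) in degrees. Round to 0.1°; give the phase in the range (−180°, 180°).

16.4°

At s = jω = j348:
zero (s+27): 27 + j348 → |·| = √(27²+348²) = √121833 ≈ 349.05, ∠ = arctan(348/27) ≈ 85.56°
zero (s+348): 348 + j348 → |·| = √(348²+348²) = √242208 ≈ 492.15, ∠ = arctan(348/348) ≈ 45.00°
pole (s+200): 200 + j348 → |·| = √(200²+348²) = √161104 ≈ 401.38, ∠ = arctan(348/200) ≈ 60.11°
pole (s+500): 500 + j348 → |·| = √(500²+348²) = √371104 ≈ 609.18, ∠ = arctan(348/500) ≈ 34.84°
pole (s+1000): 1000 + j348 → |·| = √(1000²+348²) = √1121104 ≈ 1058.8, ∠ = arctan(348/1000) ≈ 19.19°
∠L = 130.56° − 114.14° = 16.42°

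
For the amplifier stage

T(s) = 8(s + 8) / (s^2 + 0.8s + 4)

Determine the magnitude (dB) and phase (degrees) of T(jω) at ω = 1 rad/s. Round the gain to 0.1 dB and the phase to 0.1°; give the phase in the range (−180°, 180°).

26.4 dB, -7.8°

At s = jω = j1:
zero (s+8): 8 + j1 → |·| = √(8²+1²) = √65 ≈ 8.0623, ∠ = arctan(1/8) ≈ 7.13°
quadratic: (j1)² + 0.8·j1 + 4 = 3 + j0.8 → |·| ≈ 3.1048, ∠ ≈ 14.93°
|T| = 8 · 8.0623 / 3.1048 ≈ 20.774
Gain = 20 log₁₀(20.774) ≈ 26.35 dB
∠T = 7.13° − 14.93° = -7.80°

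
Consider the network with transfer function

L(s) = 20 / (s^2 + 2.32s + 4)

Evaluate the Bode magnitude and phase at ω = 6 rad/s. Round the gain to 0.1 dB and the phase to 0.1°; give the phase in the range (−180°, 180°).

-4.8 dB, -156.5°

At s = jω = j6:
quadratic: (j6)² + 2.32·j6 + 4 = -32 + j13.92 → |·| ≈ 34.897, ∠ ≈ 156.49°
|L| = 20 / 34.897 ≈ 0.57312
Gain = 20 log₁₀(0.57312) ≈ -4.84 dB
∠L = 0.00° − 156.49° = -156.49°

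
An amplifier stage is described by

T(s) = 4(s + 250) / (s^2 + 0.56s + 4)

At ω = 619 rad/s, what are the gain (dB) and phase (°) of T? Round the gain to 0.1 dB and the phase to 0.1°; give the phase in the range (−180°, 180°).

At s = jω = j619:
zero (s+250): 250 + j619 → |·| = √(250²+619²) = √445661 ≈ 667.58, ∠ = arctan(619/250) ≈ 68.01°
quadratic: (j619)² + 0.56·j619 + 4 = -383157 + j346.64 → |·| ≈ 3.8316e+05, ∠ ≈ 179.95°
|T| = 4 · 667.58 / 3.8316e+05 ≈ 0.0069692
Gain = 20 log₁₀(0.0069692) ≈ -43.14 dB
∠T = 68.01° − 179.95° = -111.94°

-43.1 dB, -111.9°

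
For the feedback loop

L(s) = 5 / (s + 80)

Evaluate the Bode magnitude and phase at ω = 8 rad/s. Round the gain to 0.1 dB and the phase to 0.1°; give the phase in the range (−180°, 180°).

Substitute s = j8:
Numerator: 5 = 5 + j0
Denominator: (j8) + 80 = 80 + j8
|N| = √(5² + 0²) ≈ 5, ∠N ≈ 0.00°
|D| = √(80² + 8²) ≈ 80.399, ∠D ≈ 5.71°
|L| = 5 / 80.399 ≈ 0.06219
Gain = 20 log₁₀(0.06219) ≈ -24.13 dB
∠L = 0.00° − 5.71° = -5.71°

-24.1 dB, -5.7°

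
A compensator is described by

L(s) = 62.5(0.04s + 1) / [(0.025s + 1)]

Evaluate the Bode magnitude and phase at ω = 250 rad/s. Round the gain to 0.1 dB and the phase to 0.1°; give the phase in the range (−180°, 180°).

39.9 dB, 3.4°

At ω = 250 rad/s:
zero (1 + j250·0.04) = 1 + j10 → |·| ≈ 10.05, ∠ ≈ 84.29°
pole (1 + j250·0.025) = 1 + j6.25 → |·| ≈ 6.3295, ∠ ≈ 80.91°
|L| = 62.5 · 10.05 / (6.3295) ≈ 99.238
Gain = 20 log₁₀(99.238) ≈ 39.93 dB
∠L = (84.29°) − (80.91°) = 3.38°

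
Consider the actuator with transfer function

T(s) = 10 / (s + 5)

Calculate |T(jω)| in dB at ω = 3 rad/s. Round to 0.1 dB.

4.7 dB

Substitute s = j3:
Numerator: 10 = 10 + j0
Denominator: (j3) + 5 = 5 + j3
|N| = √(10² + 0²) ≈ 10, ∠N ≈ 0.00°
|D| = √(5² + 3²) ≈ 5.831, ∠D ≈ 30.96°
|T| = 10 / 5.831 ≈ 1.715
Gain = 20 log₁₀(1.715) ≈ 4.69 dB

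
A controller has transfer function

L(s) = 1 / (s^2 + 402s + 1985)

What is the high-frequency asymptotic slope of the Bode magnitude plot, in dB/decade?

-40 dB/decade

Each pole contributes −20 dB/decade at high frequency; each zero contributes +20 dB/decade.
Net: 0 zero(s) − 2 pole(s) → -40 dB/decade.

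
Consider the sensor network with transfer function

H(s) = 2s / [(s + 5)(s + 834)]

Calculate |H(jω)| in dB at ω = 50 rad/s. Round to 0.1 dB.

At s = jω = j50:
zero at origin: s = j50 → |·| = 50, ∠ = 90.00°
pole (s+5): 5 + j50 → |·| = √(5²+50²) = √2525 ≈ 50.249, ∠ = arctan(50/5) ≈ 84.29°
pole (s+834): 834 + j50 → |·| = √(834²+50²) = √698056 ≈ 835.5, ∠ = arctan(50/834) ≈ 3.43°
|H| = 2 · 50 / 41983 ≈ 0.0023819
Gain = 20 log₁₀(0.0023819) ≈ -52.46 dB

-52.5 dB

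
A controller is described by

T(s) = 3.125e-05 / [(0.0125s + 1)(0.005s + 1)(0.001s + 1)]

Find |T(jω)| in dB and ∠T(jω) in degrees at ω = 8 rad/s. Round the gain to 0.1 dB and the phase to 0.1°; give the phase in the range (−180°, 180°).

At ω = 8 rad/s:
pole (1 + j8·0.0125) = 1 + j0.1 → |·| ≈ 1.005, ∠ ≈ 5.71°
pole (1 + j8·0.005) = 1 + j0.04 → |·| ≈ 1.0008, ∠ ≈ 2.29°
pole (1 + j8·0.001) = 1 + j0.008 → |·| ≈ 1, ∠ ≈ 0.46°
|T| = 3.125e-05 · 1 / (1.005 · 1.0008 · 1) ≈ 3.107e-05
Gain = 20 log₁₀(3.107e-05) ≈ -90.15 dB
∠T = (0°) − (5.71° + 2.29° + 0.46°) = -8.46°

-90.2 dB, -8.5°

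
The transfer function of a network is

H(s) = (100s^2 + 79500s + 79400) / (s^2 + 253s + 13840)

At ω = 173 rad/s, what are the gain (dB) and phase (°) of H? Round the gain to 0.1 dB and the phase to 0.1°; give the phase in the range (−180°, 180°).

49.6 dB, -8.2°

Substitute s = j173:
Numerator: 100(j173)^2 + 79500(j173) + 79400 = -2913500 + j13753500
Denominator: (j173)^2 + 253(j173) + 13840 = -16089 + j43769
|N| = √(2913500² + 13753500²) ≈ 1.4059e+07, ∠N ≈ 101.96°
|D| = √(16089² + 43769²) ≈ 46632, ∠D ≈ 110.18°
|H| = 1.4059e+07 / 46632 ≈ 301.49
Gain = 20 log₁₀(301.49) ≈ 49.59 dB
∠H = 101.96° − 110.18° = -8.22°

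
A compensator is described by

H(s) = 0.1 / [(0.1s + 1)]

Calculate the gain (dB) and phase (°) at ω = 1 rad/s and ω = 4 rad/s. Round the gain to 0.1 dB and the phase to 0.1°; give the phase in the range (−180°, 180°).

ω = 1: -20.0 dB, -5.7°; ω = 4: -20.6 dB, -21.8°

At ω = 1 rad/s:
pole (1 + j1·0.1) = 1 + j0.1 → |·| ≈ 1.005, ∠ ≈ 5.71°
|H| = 0.1 · 1 / (1.005) ≈ 0.099502
Gain = 20 log₁₀(0.099502) ≈ -20.04 dB
∠H = (0°) − (5.71°) = -5.71°

At ω = 4 rad/s:
pole (1 + j4·0.1) = 1 + j0.4 → |·| ≈ 1.077, ∠ ≈ 21.80°
|H| = 0.1 · 1 / (1.077) ≈ 0.092851
Gain = 20 log₁₀(0.092851) ≈ -20.64 dB
∠H = (0°) − (21.80°) = -21.80°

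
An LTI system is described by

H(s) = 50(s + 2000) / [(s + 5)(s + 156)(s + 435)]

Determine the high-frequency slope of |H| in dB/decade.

-40 dB/decade

Each pole contributes −20 dB/decade at high frequency; each zero contributes +20 dB/decade.
Net: 1 zero(s) − 3 pole(s) → -40 dB/decade.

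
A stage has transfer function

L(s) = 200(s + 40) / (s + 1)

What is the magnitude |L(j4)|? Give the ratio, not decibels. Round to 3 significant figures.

At s = jω = j4:
zero (s+40): 40 + j4 → |·| = √(40²+4²) = √1616 ≈ 40.2, ∠ = arctan(4/40) ≈ 5.71°
pole (s+1): 1 + j4 → |·| = √(1²+4²) = √17 ≈ 4.1231, ∠ = arctan(4/1) ≈ 75.96°
|L| = 200 · 40.2 / 4.1231 ≈ 1950

1.95e+03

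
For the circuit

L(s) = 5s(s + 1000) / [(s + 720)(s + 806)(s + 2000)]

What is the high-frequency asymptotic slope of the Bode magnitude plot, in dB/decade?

Each pole contributes −20 dB/decade at high frequency; each zero contributes +20 dB/decade.
Net: 2 zero(s) − 3 pole(s) → -20 dB/decade.

-20 dB/decade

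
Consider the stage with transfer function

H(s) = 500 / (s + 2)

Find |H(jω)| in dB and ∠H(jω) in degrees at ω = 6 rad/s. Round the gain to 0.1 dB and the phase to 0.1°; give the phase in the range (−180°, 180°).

Substitute s = j6:
Numerator: 500 = 500 + j0
Denominator: (j6) + 2 = 2 + j6
|N| = √(500² + 0²) ≈ 500, ∠N ≈ 0.00°
|D| = √(2² + 6²) ≈ 6.3246, ∠D ≈ 71.57°
|H| = 500 / 6.3246 ≈ 79.056
Gain = 20 log₁₀(79.056) ≈ 37.96 dB
∠H = 0.00° − 71.57° = -71.57°

38.0 dB, -71.6°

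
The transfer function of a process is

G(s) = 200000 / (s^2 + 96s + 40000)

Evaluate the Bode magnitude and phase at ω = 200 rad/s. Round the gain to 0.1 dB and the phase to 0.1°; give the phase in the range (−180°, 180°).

20.4 dB, -90.0°

At s = jω = j200:
quadratic: (j200)² + 96·j200 + 40000 = 0 + j19200 → |·| ≈ 19200, ∠ ≈ 90.00°
|G| = 200000 / 19200 ≈ 10.417
Gain = 20 log₁₀(10.417) ≈ 20.35 dB
∠G = 0.00° − 90.00° = -90.00°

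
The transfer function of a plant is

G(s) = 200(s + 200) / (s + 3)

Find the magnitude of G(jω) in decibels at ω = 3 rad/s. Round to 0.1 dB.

At s = jω = j3:
zero (s+200): 200 + j3 → |·| = √(200²+3²) = √40009 ≈ 200.02, ∠ = arctan(3/200) ≈ 0.86°
pole (s+3): 3 + j3 → |·| = √(3²+3²) = √18 ≈ 4.2426, ∠ = arctan(3/3) ≈ 45.00°
|G| = 200 · 200.02 / 4.2426 ≈ 9429.1
Gain = 20 log₁₀(9429.1) ≈ 79.49 dB

79.5 dB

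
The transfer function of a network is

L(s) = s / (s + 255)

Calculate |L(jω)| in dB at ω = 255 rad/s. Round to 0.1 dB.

At s = jω = j255:
zero at origin: s = j255 → |·| = 255, ∠ = 90.00°
pole (s+255): 255 + j255 → |·| = √(255²+255²) = √130050 ≈ 360.62, ∠ = arctan(255/255) ≈ 45.00°
|L| = 1 · 255 / 360.62 ≈ 0.70712
Gain = 20 log₁₀(0.70712) ≈ -3.01 dB

-3.0 dB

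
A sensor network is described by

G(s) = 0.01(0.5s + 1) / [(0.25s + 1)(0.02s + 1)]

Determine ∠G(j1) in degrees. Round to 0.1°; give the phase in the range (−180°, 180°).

At ω = 1 rad/s:
zero (1 + j1·0.5) = 1 + j0.5 → |·| ≈ 1.118, ∠ ≈ 26.57°
pole (1 + j1·0.25) = 1 + j0.25 → |·| ≈ 1.0308, ∠ ≈ 14.04°
pole (1 + j1·0.02) = 1 + j0.02 → |·| ≈ 1.0002, ∠ ≈ 1.15°
∠G = (26.57°) − (14.04° + 1.15°) = 11.38°

11.4°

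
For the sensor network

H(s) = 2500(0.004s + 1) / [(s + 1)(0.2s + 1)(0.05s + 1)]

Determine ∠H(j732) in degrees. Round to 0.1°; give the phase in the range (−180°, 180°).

At ω = 732 rad/s:
zero (1 + j732·0.004) = 1 + j2.928 → |·| ≈ 3.0941, ∠ ≈ 71.14°
pole (1 + j732·1) = 1 + j732 → |·| ≈ 732, ∠ ≈ 89.92°
pole (1 + j732·0.2) = 1 + j146.4 → |·| ≈ 146.4, ∠ ≈ 89.61°
pole (1 + j732·0.05) = 1 + j36.6 → |·| ≈ 36.614, ∠ ≈ 88.43°
∠H = (71.14°) − (89.92° + 89.61° + 88.43°) = -196.82° ≡ 163.18° (principal value)

163.2°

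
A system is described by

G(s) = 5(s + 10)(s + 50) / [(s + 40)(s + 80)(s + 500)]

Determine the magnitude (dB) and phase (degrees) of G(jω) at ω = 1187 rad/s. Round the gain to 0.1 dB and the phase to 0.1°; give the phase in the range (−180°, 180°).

-48.2 dB, -64.3°

At s = jω = j1187:
zero (s+10): 10 + j1187 → |·| = √(10²+1187²) = √1409069 ≈ 1187, ∠ = arctan(1187/10) ≈ 89.52°
zero (s+50): 50 + j1187 → |·| = √(50²+1187²) = √1411469 ≈ 1188.1, ∠ = arctan(1187/50) ≈ 87.59°
pole (s+40): 40 + j1187 → |·| = √(40²+1187²) = √1410569 ≈ 1187.7, ∠ = arctan(1187/40) ≈ 88.07°
pole (s+80): 80 + j1187 → |·| = √(80²+1187²) = √1415369 ≈ 1189.7, ∠ = arctan(1187/80) ≈ 86.14°
pole (s+500): 500 + j1187 → |·| = √(500²+1187²) = √1658969 ≈ 1288, ∠ = arctan(1187/500) ≈ 67.16°
|G| = 5 · 1.4103e+06 / 1.82e+09 ≈ 0.0038745
Gain = 20 log₁₀(0.0038745) ≈ -48.24 dB
∠G = 177.11° − 241.37° = -64.26°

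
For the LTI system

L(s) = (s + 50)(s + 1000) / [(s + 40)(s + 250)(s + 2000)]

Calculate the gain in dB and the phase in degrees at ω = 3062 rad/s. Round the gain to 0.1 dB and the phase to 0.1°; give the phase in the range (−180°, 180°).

At s = jω = j3062:
zero (s+50): 50 + j3062 → |·| = √(50²+3062²) = √9378344 ≈ 3062.4, ∠ = arctan(3062/50) ≈ 89.06°
zero (s+1000): 1000 + j3062 → |·| = √(1000²+3062²) = √10375844 ≈ 3221.2, ∠ = arctan(3062/1000) ≈ 71.91°
pole (s+40): 40 + j3062 → |·| = √(40²+3062²) = √9377444 ≈ 3062.3, ∠ = arctan(3062/40) ≈ 89.25°
pole (s+250): 250 + j3062 → |·| = √(250²+3062²) = √9438344 ≈ 3072.2, ∠ = arctan(3062/250) ≈ 85.33°
pole (s+2000): 2000 + j3062 → |·| = √(2000²+3062²) = √13375844 ≈ 3657.3, ∠ = arctan(3062/2000) ≈ 56.85°
|L| = 1 · 9.8646e+06 / 3.4408e+10 ≈ 0.00028669
Gain = 20 log₁₀(0.00028669) ≈ -70.85 dB
∠L = 160.97° − 231.43° = -70.46°

-70.9 dB, -70.5°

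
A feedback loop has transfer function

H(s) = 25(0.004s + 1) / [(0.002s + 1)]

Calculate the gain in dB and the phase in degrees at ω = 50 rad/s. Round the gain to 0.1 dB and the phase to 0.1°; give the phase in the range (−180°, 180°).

At ω = 50 rad/s:
zero (1 + j50·0.004) = 1 + j0.2 → |·| ≈ 1.0198, ∠ ≈ 11.31°
pole (1 + j50·0.002) = 1 + j0.1 → |·| ≈ 1.005, ∠ ≈ 5.71°
|H| = 25 · 1.0198 / (1.005) ≈ 25.368
Gain = 20 log₁₀(25.368) ≈ 28.09 dB
∠H = (11.31°) − (5.71°) = 5.60°

28.1 dB, 5.6°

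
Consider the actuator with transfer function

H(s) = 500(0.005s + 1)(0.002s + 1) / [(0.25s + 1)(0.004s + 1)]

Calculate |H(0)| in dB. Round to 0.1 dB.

H(0) = 500 · 1 / 1 = 500
20 log₁₀(500) ≈ 53.98 dB

54.0 dB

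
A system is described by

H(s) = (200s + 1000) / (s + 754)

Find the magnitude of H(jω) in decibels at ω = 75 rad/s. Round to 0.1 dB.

26.0 dB

Substitute s = j75:
Numerator: 200(j75) + 1000 = 1000 + j15000
Denominator: (j75) + 754 = 754 + j75
|N| = √(1000² + 15000²) ≈ 15033, ∠N ≈ 86.19°
|D| = √(754² + 75²) ≈ 757.72, ∠D ≈ 5.68°
|H| = 15033 / 757.72 ≈ 19.84
Gain = 20 log₁₀(19.84) ≈ 25.95 dB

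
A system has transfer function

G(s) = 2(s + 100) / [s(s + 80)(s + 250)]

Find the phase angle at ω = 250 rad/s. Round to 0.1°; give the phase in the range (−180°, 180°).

At s = jω = j250:
zero (s+100): 100 + j250 → |·| = √(100²+250²) = √72500 ≈ 269.26, ∠ = arctan(250/100) ≈ 68.20°
pole (s+80): 80 + j250 → |·| = √(80²+250²) = √68900 ≈ 262.49, ∠ = arctan(250/80) ≈ 72.26°
pole (s+250): 250 + j250 → |·| = √(250²+250²) = √125000 ≈ 353.55, ∠ = arctan(250/250) ≈ 45.00°
pole at origin: |s| = 250, ∠ = 90.00° (in denominator)
∠G = 68.20° − 207.26° = -139.06°

-139.1°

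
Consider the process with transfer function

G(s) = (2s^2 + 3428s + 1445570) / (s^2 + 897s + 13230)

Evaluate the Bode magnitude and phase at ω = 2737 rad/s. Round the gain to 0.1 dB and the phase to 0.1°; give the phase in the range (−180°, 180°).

Substitute s = j2737:
Numerator: 2(j2737)^2 + 3428(j2737) + 1445570 = -13536768 + j9382436
Denominator: (j2737)^2 + 897(j2737) + 13230 = -7477939 + j2455089
|N| = √(13536768² + 9382436²) ≈ 1.647e+07, ∠N ≈ 145.27°
|D| = √(7477939² + 2455089²) ≈ 7.8706e+06, ∠D ≈ 161.82°
|G| = 1.647e+07 / 7.8706e+06 ≈ 2.0926
Gain = 20 log₁₀(2.0926) ≈ 6.41 dB
∠G = 145.27° − 161.82° = -16.55°

6.4 dB, -16.6°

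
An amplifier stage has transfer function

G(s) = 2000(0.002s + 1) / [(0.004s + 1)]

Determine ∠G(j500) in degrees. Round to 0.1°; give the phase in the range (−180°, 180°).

-18.4°

At ω = 500 rad/s:
zero (1 + j500·0.002) = 1 + j1 → |·| ≈ 1.4142, ∠ ≈ 45.00°
pole (1 + j500·0.004) = 1 + j2 → |·| ≈ 2.2361, ∠ ≈ 63.43°
∠G = (45.00°) − (63.43°) = -18.43°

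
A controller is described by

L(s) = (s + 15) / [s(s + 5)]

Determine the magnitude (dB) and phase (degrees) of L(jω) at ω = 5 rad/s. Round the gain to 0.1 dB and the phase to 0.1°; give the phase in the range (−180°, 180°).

-7.0 dB, -116.6°

At s = jω = j5:
zero (s+15): 15 + j5 → |·| = √(15²+5²) = √250 ≈ 15.811, ∠ = arctan(5/15) ≈ 18.43°
pole (s+5): 5 + j5 → |·| = √(5²+5²) = √50 ≈ 7.0711, ∠ = arctan(5/5) ≈ 45.00°
pole at origin: |s| = 5, ∠ = 90.00° (in denominator)
|L| = 1 · 15.811 / 35.355 ≈ 0.44721
Gain = 20 log₁₀(0.44721) ≈ -6.99 dB
∠L = 18.43° − 135.00° = -116.57°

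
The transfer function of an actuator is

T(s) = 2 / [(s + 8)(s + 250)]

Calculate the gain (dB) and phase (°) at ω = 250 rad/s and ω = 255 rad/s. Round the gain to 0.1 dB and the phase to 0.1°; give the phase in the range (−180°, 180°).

ω = 250: -92.9 dB, -133.2°; ω = 255: -93.2 dB, -133.8°

At s = jω = j250:
pole (s+8): 8 + j250 → |·| = √(8²+250²) = √62564 ≈ 250.13, ∠ = arctan(250/8) ≈ 88.17°
pole (s+250): 250 + j250 → |·| = √(250²+250²) = √125000 ≈ 353.55, ∠ = arctan(250/250) ≈ 45.00°
|T| = 2 / 88433 ≈ 2.2616e-05
Gain = 20 log₁₀(2.2616e-05) ≈ -92.91 dB
∠T = 0.00° − 133.17° = -133.17°

At s = jω = j255:
pole (s+8): 8 + j255 → |·| = √(8²+255²) = √65089 ≈ 255.13, ∠ = arctan(255/8) ≈ 88.20°
pole (s+250): 250 + j255 → |·| = √(250²+255²) = √127525 ≈ 357.11, ∠ = arctan(255/250) ≈ 45.57°
|T| = 2 / 91109 ≈ 2.1952e-05
Gain = 20 log₁₀(2.1952e-05) ≈ -93.17 dB
∠T = 0.00° − 133.77° = -133.77°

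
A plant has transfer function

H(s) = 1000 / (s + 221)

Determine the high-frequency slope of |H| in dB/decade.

Each pole contributes −20 dB/decade at high frequency; each zero contributes +20 dB/decade.
Net: 0 zero(s) − 1 pole(s) → -20 dB/decade.

-20 dB/decade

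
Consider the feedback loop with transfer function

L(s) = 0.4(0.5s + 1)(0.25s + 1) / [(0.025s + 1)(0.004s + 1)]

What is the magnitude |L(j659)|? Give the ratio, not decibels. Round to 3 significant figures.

467

At ω = 659 rad/s:
zero (1 + j659·0.5) = 1 + j329.5 → |·| ≈ 329.5, ∠ ≈ 89.83°
zero (1 + j659·0.25) = 1 + j164.75 → |·| ≈ 164.75, ∠ ≈ 89.65°
pole (1 + j659·0.025) = 1 + j16.475 → |·| ≈ 16.505, ∠ ≈ 86.53°
pole (1 + j659·0.004) = 1 + j2.636 → |·| ≈ 2.8193, ∠ ≈ 69.23°
|L| = 0.4 · 329.5 · 164.75 / (16.505 · 2.8193) ≈ 466.64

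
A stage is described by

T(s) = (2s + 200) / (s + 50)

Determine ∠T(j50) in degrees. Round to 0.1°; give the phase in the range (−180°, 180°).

-18.4°

Substitute s = j50:
Numerator: 2(j50) + 200 = 200 + j100
Denominator: (j50) + 50 = 50 + j50
|N| = √(200² + 100²) ≈ 223.61, ∠N ≈ 26.57°
|D| = √(50² + 50²) ≈ 70.711, ∠D ≈ 45.00°
∠T = 26.57° − 45.00° = -18.43°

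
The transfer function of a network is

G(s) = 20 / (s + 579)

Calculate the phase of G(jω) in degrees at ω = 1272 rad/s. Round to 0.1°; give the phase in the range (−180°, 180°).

-65.5°

Substitute s = j1272:
Numerator: 20 = 20 + j0
Denominator: (j1272) + 579 = 579 + j1272
|N| = √(20² + 0²) ≈ 20, ∠N ≈ 0.00°
|D| = √(579² + 1272²) ≈ 1397.6, ∠D ≈ 65.53°
∠G = 0.00° − 65.53° = -65.53°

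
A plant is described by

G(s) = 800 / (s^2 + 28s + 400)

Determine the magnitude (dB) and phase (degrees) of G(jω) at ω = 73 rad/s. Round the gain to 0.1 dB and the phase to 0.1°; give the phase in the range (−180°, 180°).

At s = jω = j73:
quadratic: (j73)² + 28·j73 + 400 = -4929 + j2044 → |·| ≈ 5336, ∠ ≈ 157.48°
|G| = 800 / 5336 ≈ 0.14993
Gain = 20 log₁₀(0.14993) ≈ -16.48 dB
∠G = 0.00° − 157.48° = -157.48°

-16.5 dB, -157.5°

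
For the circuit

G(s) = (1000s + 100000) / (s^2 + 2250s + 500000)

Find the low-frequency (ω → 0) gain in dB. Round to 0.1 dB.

-14.0 dB

G(0) = 100000 / 500000 = 0.2
20 log₁₀(0.2) ≈ -13.98 dB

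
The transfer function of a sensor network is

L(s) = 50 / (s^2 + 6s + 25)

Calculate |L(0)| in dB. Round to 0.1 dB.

6.0 dB

L(0) = 50 / 25 = 2
20 log₁₀(2) ≈ 6.02 dB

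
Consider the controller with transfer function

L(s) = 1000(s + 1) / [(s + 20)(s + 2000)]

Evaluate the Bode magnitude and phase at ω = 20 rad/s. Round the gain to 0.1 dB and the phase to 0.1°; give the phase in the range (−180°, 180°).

-9.0 dB, 41.6°

At s = jω = j20:
zero (s+1): 1 + j20 → |·| = √(1²+20²) = √401 ≈ 20.025, ∠ = arctan(20/1) ≈ 87.14°
pole (s+20): 20 + j20 → |·| = √(20²+20²) = √800 ≈ 28.284, ∠ = arctan(20/20) ≈ 45.00°
pole (s+2000): 2000 + j20 → |·| = √(2000²+20²) = √4000400 ≈ 2000.1, ∠ = arctan(20/2000) ≈ 0.57°
|L| = 1000 · 20.025 / 56571 ≈ 0.35398
Gain = 20 log₁₀(0.35398) ≈ -9.02 dB
∠L = 87.14° − 45.57° = 41.57°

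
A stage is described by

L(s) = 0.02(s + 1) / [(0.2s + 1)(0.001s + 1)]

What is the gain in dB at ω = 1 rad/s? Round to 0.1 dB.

-31.1 dB

At ω = 1 rad/s:
zero (1 + j1·1) = 1 + j1 → |·| ≈ 1.4142, ∠ ≈ 45.00°
pole (1 + j1·0.2) = 1 + j0.2 → |·| ≈ 1.0198, ∠ ≈ 11.31°
pole (1 + j1·0.001) = 1 + j0.001 → |·| ≈ 1, ∠ ≈ 0.06°
|L| = 0.02 · 1.4142 / (1.0198 · 1) ≈ 0.027735
Gain = 20 log₁₀(0.027735) ≈ -31.14 dB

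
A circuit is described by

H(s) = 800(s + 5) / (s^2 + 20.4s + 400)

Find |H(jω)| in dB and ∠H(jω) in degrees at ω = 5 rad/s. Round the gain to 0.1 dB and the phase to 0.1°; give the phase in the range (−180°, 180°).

At s = jω = j5:
zero (s+5): 5 + j5 → |·| = √(5²+5²) = √50 ≈ 7.0711, ∠ = arctan(5/5) ≈ 45.00°
quadratic: (j5)² + 20.4·j5 + 400 = 375 + j102 → |·| ≈ 388.62, ∠ ≈ 15.22°
|H| = 800 · 7.0711 / 388.62 ≈ 14.556
Gain = 20 log₁₀(14.556) ≈ 23.26 dB
∠H = 45.00° − 15.22° = 29.78°

23.3 dB, 29.8°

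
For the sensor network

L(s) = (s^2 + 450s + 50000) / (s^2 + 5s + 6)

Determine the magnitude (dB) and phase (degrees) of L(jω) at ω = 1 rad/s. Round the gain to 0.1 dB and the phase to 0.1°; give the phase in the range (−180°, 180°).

77.0 dB, -44.5°

Substitute s = j1:
Numerator: (j1)^2 + 450(j1) + 50000 = 49999 + j450
Denominator: (j1)^2 + 5(j1) + 6 = 5 + j5
|N| = √(49999² + 450²) ≈ 50001, ∠N ≈ 0.52°
|D| = √(5² + 5²) ≈ 7.0711, ∠D ≈ 45.00°
|L| = 50001 / 7.0711 ≈ 7071.2
Gain = 20 log₁₀(7071.2) ≈ 76.99 dB
∠L = 0.52° − 45.00° = -44.48°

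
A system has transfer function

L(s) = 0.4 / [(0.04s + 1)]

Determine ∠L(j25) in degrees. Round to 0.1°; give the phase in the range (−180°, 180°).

At ω = 25 rad/s:
pole (1 + j25·0.04) = 1 + j1 → |·| ≈ 1.4142, ∠ ≈ 45.00°
∠L = (0°) − (45.00°) = -45.00°

-45.0°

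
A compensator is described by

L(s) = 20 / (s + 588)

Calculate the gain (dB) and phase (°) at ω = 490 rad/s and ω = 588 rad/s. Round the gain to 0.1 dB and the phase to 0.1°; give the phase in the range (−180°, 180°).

At s = jω = j490:
pole (s+588): 588 + j490 → |·| = √(588²+490²) = √585844 ≈ 765.4, ∠ = arctan(490/588) ≈ 39.81°
|L| = 20 / 765.4 ≈ 0.02613
Gain = 20 log₁₀(0.02613) ≈ -31.66 dB
∠L = 0.00° − 39.81° = -39.81°

At s = jω = j588:
pole (s+588): 588 + j588 → |·| = √(588²+588²) = √691488 ≈ 831.56, ∠ = arctan(588/588) ≈ 45.00°
|L| = 20 / 831.56 ≈ 0.024051
Gain = 20 log₁₀(0.024051) ≈ -32.38 dB
∠L = 0.00° − 45.00° = -45.00°

ω = 490: -31.7 dB, -39.8°; ω = 588: -32.4 dB, -45.0°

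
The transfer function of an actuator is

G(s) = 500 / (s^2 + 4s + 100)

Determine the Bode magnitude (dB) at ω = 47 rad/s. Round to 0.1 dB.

At s = jω = j47:
quadratic: (j47)² + 4·j47 + 100 = -2109 + j188 → |·| ≈ 2117.4, ∠ ≈ 174.91°
|G| = 500 / 2117.4 ≈ 0.23614
Gain = 20 log₁₀(0.23614) ≈ -12.54 dB

-12.5 dB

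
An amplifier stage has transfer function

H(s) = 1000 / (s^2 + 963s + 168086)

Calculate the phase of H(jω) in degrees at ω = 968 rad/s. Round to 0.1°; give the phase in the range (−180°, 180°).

-129.5°

Substitute s = j968:
Numerator: 1000 = 1000 + j0
Denominator: (j968)^2 + 963(j968) + 168086 = -768938 + j932184
|N| = √(1000² + 0²) ≈ 1000, ∠N ≈ 0.00°
|D| = √(768938² + 932184²) ≈ 1.2084e+06, ∠D ≈ 129.52°
∠H = 0.00° − 129.52° = -129.52°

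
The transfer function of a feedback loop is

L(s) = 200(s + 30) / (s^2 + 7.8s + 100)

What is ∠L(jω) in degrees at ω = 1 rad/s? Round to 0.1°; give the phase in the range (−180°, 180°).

At s = jω = j1:
zero (s+30): 30 + j1 → |·| = √(30²+1²) = √901 ≈ 30.017, ∠ = arctan(1/30) ≈ 1.91°
quadratic: (j1)² + 7.8·j1 + 100 = 99 + j7.8 → |·| ≈ 99.307, ∠ ≈ 4.50°
∠L = 1.91° − 4.50° = -2.59°

-2.6°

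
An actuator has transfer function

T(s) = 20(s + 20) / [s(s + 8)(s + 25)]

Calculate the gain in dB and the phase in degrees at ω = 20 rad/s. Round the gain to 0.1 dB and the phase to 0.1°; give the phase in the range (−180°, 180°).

-27.7 dB, -151.9°

At s = jω = j20:
zero (s+20): 20 + j20 → |·| = √(20²+20²) = √800 ≈ 28.284, ∠ = arctan(20/20) ≈ 45.00°
pole (s+8): 8 + j20 → |·| = √(8²+20²) = √464 ≈ 21.541, ∠ = arctan(20/8) ≈ 68.20°
pole (s+25): 25 + j20 → |·| = √(25²+20²) = √1025 ≈ 32.016, ∠ = arctan(20/25) ≈ 38.66°
pole at origin: |s| = 20, ∠ = 90.00° (in denominator)
|T| = 20 · 28.284 / 13793 ≈ 0.041012
Gain = 20 log₁₀(0.041012) ≈ -27.74 dB
∠T = 45.00° − 196.86° = -151.86°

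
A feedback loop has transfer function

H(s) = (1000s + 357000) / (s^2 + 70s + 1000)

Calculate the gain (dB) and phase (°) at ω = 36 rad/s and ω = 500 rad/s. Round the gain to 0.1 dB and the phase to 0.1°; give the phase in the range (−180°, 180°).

ω = 36: 43.0 dB, -90.9°; ω = 500: 7.8 dB, -117.5°

Substitute s = j36:
Numerator: 1000(j36) + 357000 = 357000 + j36000
Denominator: (j36)^2 + 70(j36) + 1000 = -296 + j2520
|N| = √(357000² + 36000²) ≈ 3.5881e+05, ∠N ≈ 5.76°
|D| = √(296² + 2520²) ≈ 2537.3, ∠D ≈ 96.70°
|H| = 3.5881e+05 / 2537.3 ≈ 141.41
Gain = 20 log₁₀(141.41) ≈ 43.01 dB
∠H = 5.76° − 96.70° = -90.94°

Substitute s = j500:
Numerator: 1000(j500) + 357000 = 357000 + j500000
Denominator: (j500)^2 + 70(j500) + 1000 = -249000 + j35000
|N| = √(357000² + 500000²) ≈ 6.1437e+05, ∠N ≈ 54.47°
|D| = √(249000² + 35000²) ≈ 2.5145e+05, ∠D ≈ 172.00°
|H| = 6.1437e+05 / 2.5145e+05 ≈ 2.4433
Gain = 20 log₁₀(2.4433) ≈ 7.76 dB
∠H = 54.47° − 172.00° = -117.53°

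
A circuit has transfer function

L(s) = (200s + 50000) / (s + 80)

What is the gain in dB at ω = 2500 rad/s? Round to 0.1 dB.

Substitute s = j2500:
Numerator: 200(j2500) + 50000 = 50000 + j500000
Denominator: (j2500) + 80 = 80 + j2500
|N| = √(50000² + 500000²) ≈ 5.0249e+05, ∠N ≈ 84.29°
|D| = √(80² + 2500²) ≈ 2501.3, ∠D ≈ 88.17°
|L| = 5.0249e+05 / 2501.3 ≈ 200.89
Gain = 20 log₁₀(200.89) ≈ 46.06 dB

46.1 dB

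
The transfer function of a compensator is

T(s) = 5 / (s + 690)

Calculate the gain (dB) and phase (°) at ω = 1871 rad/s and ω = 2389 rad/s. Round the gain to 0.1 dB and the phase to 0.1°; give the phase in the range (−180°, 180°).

Substitute s = j1871:
Numerator: 5 = 5 + j0
Denominator: (j1871) + 690 = 690 + j1871
|N| = √(5² + 0²) ≈ 5, ∠N ≈ 0.00°
|D| = √(690² + 1871²) ≈ 1994.2, ∠D ≈ 69.76°
|T| = 5 / 1994.2 ≈ 0.0025073
Gain = 20 log₁₀(0.0025073) ≈ -52.02 dB
∠T = 0.00° − 69.76° = -69.76°

Substitute s = j2389:
Numerator: 5 = 5 + j0
Denominator: (j2389) + 690 = 690 + j2389
|N| = √(5² + 0²) ≈ 5, ∠N ≈ 0.00°
|D| = √(690² + 2389²) ≈ 2486.6, ∠D ≈ 73.89°
|T| = 5 / 2486.6 ≈ 0.0020108
Gain = 20 log₁₀(0.0020108) ≈ -53.93 dB
∠T = 0.00° − 73.89° = -73.89°

ω = 1871: -52.0 dB, -69.8°; ω = 2389: -53.9 dB, -73.9°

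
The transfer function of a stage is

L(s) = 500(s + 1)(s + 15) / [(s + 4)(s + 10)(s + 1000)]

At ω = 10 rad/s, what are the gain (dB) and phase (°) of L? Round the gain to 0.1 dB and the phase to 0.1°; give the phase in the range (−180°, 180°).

-4.5 dB, 4.2°

At s = jω = j10:
zero (s+1): 1 + j10 → |·| = √(1²+10²) = √101 ≈ 10.05, ∠ = arctan(10/1) ≈ 84.29°
zero (s+15): 15 + j10 → |·| = √(15²+10²) = √325 ≈ 18.028, ∠ = arctan(10/15) ≈ 33.69°
pole (s+4): 4 + j10 → |·| = √(4²+10²) = √116 ≈ 10.77, ∠ = arctan(10/4) ≈ 68.20°
pole (s+10): 10 + j10 → |·| = √(10²+10²) = √200 ≈ 14.142, ∠ = arctan(10/10) ≈ 45.00°
pole (s+1000): 1000 + j10 → |·| = √(1000²+10²) = √1000100 ≈ 1000, ∠ = arctan(10/1000) ≈ 0.57°
|L| = 500 · 181.18 / 1.5231e+05 ≈ 0.59477
Gain = 20 log₁₀(0.59477) ≈ -4.51 dB
∠L = 117.98° − 113.77° = 4.21°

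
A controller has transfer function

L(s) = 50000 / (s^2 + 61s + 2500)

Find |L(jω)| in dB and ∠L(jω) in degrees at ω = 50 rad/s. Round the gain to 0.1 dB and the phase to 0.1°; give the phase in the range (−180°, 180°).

At s = jω = j50:
quadratic: (j50)² + 61·j50 + 2500 = 0 + j3050 → |·| ≈ 3050, ∠ ≈ 90.00°
|L| = 50000 / 3050 ≈ 16.393
Gain = 20 log₁₀(16.393) ≈ 24.29 dB
∠L = 0.00° − 90.00° = -90.00°

24.3 dB, -90.0°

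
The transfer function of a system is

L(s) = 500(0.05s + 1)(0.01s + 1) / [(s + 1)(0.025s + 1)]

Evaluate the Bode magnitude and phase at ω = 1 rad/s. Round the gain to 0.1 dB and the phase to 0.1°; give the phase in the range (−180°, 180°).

51.0 dB, -43.0°

At ω = 1 rad/s:
zero (1 + j1·0.05) = 1 + j0.05 → |·| ≈ 1.0012, ∠ ≈ 2.86°
zero (1 + j1·0.01) = 1 + j0.01 → |·| ≈ 1, ∠ ≈ 0.57°
pole (1 + j1·1) = 1 + j1 → |·| ≈ 1.4142, ∠ ≈ 45.00°
pole (1 + j1·0.025) = 1 + j0.025 → |·| ≈ 1.0003, ∠ ≈ 1.43°
|L| = 500 · 1.0012 · 1 / (1.4142 · 1.0003) ≈ 353.87
Gain = 20 log₁₀(353.87) ≈ 50.98 dB
∠L = (2.86° + 0.57°) − (45.00° + 1.43°) = -43.00°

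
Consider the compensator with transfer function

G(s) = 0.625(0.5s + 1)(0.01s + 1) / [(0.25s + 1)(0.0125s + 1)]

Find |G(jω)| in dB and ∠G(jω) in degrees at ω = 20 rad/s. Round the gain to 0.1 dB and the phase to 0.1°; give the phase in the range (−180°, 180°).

1.7 dB, 2.9°

At ω = 20 rad/s:
zero (1 + j20·0.5) = 1 + j10 → |·| ≈ 10.05, ∠ ≈ 84.29°
zero (1 + j20·0.01) = 1 + j0.2 → |·| ≈ 1.0198, ∠ ≈ 11.31°
pole (1 + j20·0.25) = 1 + j5 → |·| ≈ 5.099, ∠ ≈ 78.69°
pole (1 + j20·0.0125) = 1 + j0.25 → |·| ≈ 1.0308, ∠ ≈ 14.04°
|G| = 0.625 · 10.05 · 1.0198 / (5.099 · 1.0308) ≈ 1.2187
Gain = 20 log₁₀(1.2187) ≈ 1.72 dB
∠G = (84.29° + 11.31°) − (78.69° + 14.04°) = 2.87°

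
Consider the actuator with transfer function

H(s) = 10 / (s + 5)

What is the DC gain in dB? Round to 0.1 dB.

6.0 dB

H(0) = 10 / (5) = 2
20 log₁₀(2) ≈ 6.02 dB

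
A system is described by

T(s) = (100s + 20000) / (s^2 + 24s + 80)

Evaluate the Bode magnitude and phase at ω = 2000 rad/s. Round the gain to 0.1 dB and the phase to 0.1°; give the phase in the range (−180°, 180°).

-26.0 dB, -95.0°

Substitute s = j2000:
Numerator: 100(j2000) + 20000 = 20000 + j200000
Denominator: (j2000)^2 + 24(j2000) + 80 = -3999920 + j48000
|N| = √(20000² + 200000²) ≈ 2.01e+05, ∠N ≈ 84.29°
|D| = √(3999920² + 48000²) ≈ 4.0002e+06, ∠D ≈ 179.31°
|T| = 2.01e+05 / 4.0002e+06 ≈ 0.050247
Gain = 20 log₁₀(0.050247) ≈ -25.98 dB
∠T = 84.29° − 179.31° = -95.02°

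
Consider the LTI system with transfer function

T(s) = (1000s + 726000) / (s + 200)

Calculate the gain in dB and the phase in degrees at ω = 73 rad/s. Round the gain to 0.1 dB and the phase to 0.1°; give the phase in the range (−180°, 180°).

Substitute s = j73:
Numerator: 1000(j73) + 726000 = 726000 + j73000
Denominator: (j73) + 200 = 200 + j73
|N| = √(726000² + 73000²) ≈ 7.2966e+05, ∠N ≈ 5.74°
|D| = √(200² + 73²) ≈ 212.91, ∠D ≈ 20.05°
|T| = 7.2966e+05 / 212.91 ≈ 3427.1
Gain = 20 log₁₀(3427.1) ≈ 70.70 dB
∠T = 5.74° − 20.05° = -14.31°

70.7 dB, -14.3°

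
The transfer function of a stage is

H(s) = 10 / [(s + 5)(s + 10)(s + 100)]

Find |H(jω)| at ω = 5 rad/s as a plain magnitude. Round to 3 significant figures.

0.00126

At s = jω = j5:
pole (s+5): 5 + j5 → |·| = √(5²+5²) = √50 ≈ 7.0711, ∠ = arctan(5/5) ≈ 45.00°
pole (s+10): 10 + j5 → |·| = √(10²+5²) = √125 ≈ 11.18, ∠ = arctan(5/10) ≈ 26.57°
pole (s+100): 100 + j5 → |·| = √(100²+5²) = √10025 ≈ 100.12, ∠ = arctan(5/100) ≈ 2.86°
|H| = 10 / 7915 ≈ 0.0012634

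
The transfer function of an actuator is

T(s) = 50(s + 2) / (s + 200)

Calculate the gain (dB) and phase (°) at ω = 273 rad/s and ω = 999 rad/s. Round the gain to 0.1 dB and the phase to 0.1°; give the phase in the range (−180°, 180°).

At s = jω = j273:
zero (s+2): 2 + j273 → |·| = √(2²+273²) = √74533 ≈ 273.01, ∠ = arctan(273/2) ≈ 89.58°
pole (s+200): 200 + j273 → |·| = √(200²+273²) = √114529 ≈ 338.42, ∠ = arctan(273/200) ≈ 53.77°
|T| = 50 · 273.01 / 338.42 ≈ 40.336
Gain = 20 log₁₀(40.336) ≈ 32.11 dB
∠T = 89.58° − 53.77° = 35.81°

At s = jω = j999:
zero (s+2): 2 + j999 → |·| = √(2²+999²) = √998005 ≈ 999, ∠ = arctan(999/2) ≈ 89.89°
pole (s+200): 200 + j999 → |·| = √(200²+999²) = √1038001 ≈ 1018.8, ∠ = arctan(999/200) ≈ 78.68°
|T| = 50 · 999 / 1018.8 ≈ 49.028
Gain = 20 log₁₀(49.028) ≈ 33.81 dB
∠T = 89.89° − 78.68° = 11.21°

ω = 273: 32.1 dB, 35.8°; ω = 999: 33.8 dB, 11.2°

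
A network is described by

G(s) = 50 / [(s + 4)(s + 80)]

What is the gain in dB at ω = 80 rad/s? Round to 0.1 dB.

-45.2 dB

At s = jω = j80:
pole (s+4): 4 + j80 → |·| = √(4²+80²) = √6416 ≈ 80.1, ∠ = arctan(80/4) ≈ 87.14°
pole (s+80): 80 + j80 → |·| = √(80²+80²) = √12800 ≈ 113.14, ∠ = arctan(80/80) ≈ 45.00°
|G| = 50 / 9062.5 ≈ 0.0055172
Gain = 20 log₁₀(0.0055172) ≈ -45.17 dB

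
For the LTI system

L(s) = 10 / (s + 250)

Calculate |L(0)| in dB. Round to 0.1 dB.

-28.0 dB

L(0) = 10 / (250) = 0.04
20 log₁₀(0.04) ≈ -27.96 dB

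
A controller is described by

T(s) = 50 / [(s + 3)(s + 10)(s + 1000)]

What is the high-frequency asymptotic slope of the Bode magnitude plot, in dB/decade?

Each pole contributes −20 dB/decade at high frequency; each zero contributes +20 dB/decade.
Net: 0 zero(s) − 3 pole(s) → -60 dB/decade.

-60 dB/decade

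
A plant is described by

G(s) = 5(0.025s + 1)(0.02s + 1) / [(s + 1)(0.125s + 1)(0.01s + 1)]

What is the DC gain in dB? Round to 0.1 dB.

14.0 dB

G(0) = 5 · 1 / 1 = 5
20 log₁₀(5) ≈ 13.98 dB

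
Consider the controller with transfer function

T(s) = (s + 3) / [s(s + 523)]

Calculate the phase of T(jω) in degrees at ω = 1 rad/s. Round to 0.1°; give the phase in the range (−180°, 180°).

-71.7°

At s = jω = j1:
zero (s+3): 3 + j1 → |·| = √(3²+1²) = √10 ≈ 3.1623, ∠ = arctan(1/3) ≈ 18.43°
pole (s+523): 523 + j1 → |·| = √(523²+1²) = √273530 ≈ 523, ∠ = arctan(1/523) ≈ 0.11°
pole at origin: |s| = 1, ∠ = 90.00° (in denominator)
∠T = 18.43° − 90.11° = -71.68°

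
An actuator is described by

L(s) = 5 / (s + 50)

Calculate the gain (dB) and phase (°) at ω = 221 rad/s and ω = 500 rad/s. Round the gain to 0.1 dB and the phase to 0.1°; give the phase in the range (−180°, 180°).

ω = 221: -33.1 dB, -77.3°; ω = 500: -40.0 dB, -84.3°

Substitute s = j221:
Numerator: 5 = 5 + j0
Denominator: (j221) + 50 = 50 + j221
|N| = √(5² + 0²) ≈ 5, ∠N ≈ 0.00°
|D| = √(50² + 221²) ≈ 226.59, ∠D ≈ 77.25°
|L| = 5 / 226.59 ≈ 0.022066
Gain = 20 log₁₀(0.022066) ≈ -33.13 dB
∠L = 0.00° − 77.25° = -77.25°

Substitute s = j500:
Numerator: 5 = 5 + j0
Denominator: (j500) + 50 = 50 + j500
|N| = √(5² + 0²) ≈ 5, ∠N ≈ 0.00°
|D| = √(50² + 500²) ≈ 502.49, ∠D ≈ 84.29°
|L| = 5 / 502.49 ≈ 0.0099504
Gain = 20 log₁₀(0.0099504) ≈ -40.04 dB
∠L = 0.00° − 84.29° = -84.29°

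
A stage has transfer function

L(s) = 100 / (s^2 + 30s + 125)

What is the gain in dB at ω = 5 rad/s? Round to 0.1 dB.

Substitute s = j5:
Numerator: 100 = 100 + j0
Denominator: (j5)^2 + 30(j5) + 125 = 100 + j150
|N| = √(100² + 0²) ≈ 100, ∠N ≈ 0.00°
|D| = √(100² + 150²) ≈ 180.28, ∠D ≈ 56.31°
|L| = 100 / 180.28 ≈ 0.55469
Gain = 20 log₁₀(0.55469) ≈ -5.12 dB

-5.1 dB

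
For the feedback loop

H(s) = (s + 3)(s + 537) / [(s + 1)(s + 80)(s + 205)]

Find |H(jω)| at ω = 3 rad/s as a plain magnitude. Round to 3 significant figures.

At s = jω = j3:
zero (s+3): 3 + j3 → |·| = √(3²+3²) = √18 ≈ 4.2426, ∠ = arctan(3/3) ≈ 45.00°
zero (s+537): 537 + j3 → |·| = √(537²+3²) = √288378 ≈ 537.01, ∠ = arctan(3/537) ≈ 0.32°
pole (s+1): 1 + j3 → |·| = √(1²+3²) = √10 ≈ 3.1623, ∠ = arctan(3/1) ≈ 71.57°
pole (s+80): 80 + j3 → |·| = √(80²+3²) = √6409 ≈ 80.056, ∠ = arctan(3/80) ≈ 2.15°
pole (s+205): 205 + j3 → |·| = √(205²+3²) = √42034 ≈ 205.02, ∠ = arctan(3/205) ≈ 0.84°
|H| = 1 · 2278.3 / 51903 ≈ 0.043895

0.0439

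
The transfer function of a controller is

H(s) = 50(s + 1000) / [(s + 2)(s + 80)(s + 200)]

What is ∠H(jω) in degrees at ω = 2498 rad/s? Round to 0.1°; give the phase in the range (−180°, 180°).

164.6°

At s = jω = j2498:
zero (s+1000): 1000 + j2498 → |·| = √(1000²+2498²) = √7240004 ≈ 2690.7, ∠ = arctan(2498/1000) ≈ 68.18°
pole (s+2): 2 + j2498 → |·| = √(2²+2498²) = √6240008 ≈ 2498, ∠ = arctan(2498/2) ≈ 89.95°
pole (s+80): 80 + j2498 → |·| = √(80²+2498²) = √6246404 ≈ 2499.3, ∠ = arctan(2498/80) ≈ 88.17°
pole (s+200): 200 + j2498 → |·| = √(200²+2498²) = √6280004 ≈ 2506, ∠ = arctan(2498/200) ≈ 85.42°
∠H = 68.18° − 263.54° = -195.36° ≡ 164.64° (principal value)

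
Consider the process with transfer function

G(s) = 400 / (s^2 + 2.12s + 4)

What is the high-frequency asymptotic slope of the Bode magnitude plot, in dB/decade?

Each pole contributes −20 dB/decade at high frequency; each zero contributes +20 dB/decade.
Net: 0 zero(s) − 2 pole(s) → -40 dB/decade.

-40 dB/decade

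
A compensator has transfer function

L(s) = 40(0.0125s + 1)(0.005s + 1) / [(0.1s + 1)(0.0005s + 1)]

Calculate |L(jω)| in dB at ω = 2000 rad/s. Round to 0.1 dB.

31.0 dB

At ω = 2000 rad/s:
zero (1 + j2000·0.0125) = 1 + j25 → |·| ≈ 25.02, ∠ ≈ 87.71°
zero (1 + j2000·0.005) = 1 + j10 → |·| ≈ 10.05, ∠ ≈ 84.29°
pole (1 + j2000·0.1) = 1 + j200 → |·| ≈ 200, ∠ ≈ 89.71°
pole (1 + j2000·0.0005) = 1 + j1 → |·| ≈ 1.4142, ∠ ≈ 45.00°
|L| = 40 · 25.02 · 10.05 / (200 · 1.4142) ≈ 35.561
Gain = 20 log₁₀(35.561) ≈ 31.02 dB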